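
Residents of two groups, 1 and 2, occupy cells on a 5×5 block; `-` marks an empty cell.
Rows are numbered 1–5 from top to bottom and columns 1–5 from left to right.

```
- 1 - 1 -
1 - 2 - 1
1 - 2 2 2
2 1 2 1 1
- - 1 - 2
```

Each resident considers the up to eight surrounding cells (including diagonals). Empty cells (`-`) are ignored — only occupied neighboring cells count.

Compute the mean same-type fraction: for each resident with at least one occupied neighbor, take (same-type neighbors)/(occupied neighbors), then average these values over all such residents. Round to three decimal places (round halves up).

0.433

Row 1: (1,2)1 1/2 · (1,4)1 1/2
Row 2: (2,1)1 2/2 · (2,3)2 2/4 · (2,5)1 1/3
Row 3: (3,1)1 2/3 · (3,3)2 3/5 · (3,4)2 4/7 · (3,5)2 1/4
Row 4: (4,1)2 0/2 · (4,2)1 2/5 · (4,3)2 2/5 · (4,4)1 2/7 · (4,5)1 1/4
Row 5: (5,3)1 2/3 · (5,5)2 0/2
Sum over 16 residents: 1/2 + 1/2 + 2/2 + 2/4 + 1/3 + 2/3 + 3/5 + 4/7 + 1/4 + 0/2 + 2/5 + 2/5 + 2/7 + 1/4 + 2/3 + 0/2 = 727/105; mean = 727/105 ÷ 16 = 727/1680 = 0.432738… → 0.433.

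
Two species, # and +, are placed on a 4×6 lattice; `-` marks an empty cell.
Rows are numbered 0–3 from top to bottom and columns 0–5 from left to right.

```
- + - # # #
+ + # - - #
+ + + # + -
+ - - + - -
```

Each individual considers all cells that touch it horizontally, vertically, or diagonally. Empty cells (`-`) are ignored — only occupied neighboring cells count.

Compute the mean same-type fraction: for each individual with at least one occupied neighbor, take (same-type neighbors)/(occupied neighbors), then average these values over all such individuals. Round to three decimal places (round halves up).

0.746

Row 0: (0,1)+ 2/3 · (0,3)# 2/2 · (0,4)# 3/3 · (0,5)# 2/2
Row 1: (1,0)+ 4/4 · (1,1)+ 5/6 · (1,2)# 2/6 · (1,5)# 2/3
Row 2: (2,0)+ 4/4 · (2,1)+ 5/6 · (2,2)+ 3/5 · (2,3)# 1/4 · (2,4)+ 1/3
Row 3: (3,0)+ 2/2 · (3,3)+ 2/3
Sum over 15 individuals: 2/3 + 2/2 + 3/3 + 2/2 + 4/4 + 5/6 + 2/6 + 2/3 + 4/4 + 5/6 + 3/5 + 1/4 + 1/3 + 2/2 + 2/3 = 671/60; mean = 671/60 ÷ 15 = 671/900 = 0.745555… → 0.746.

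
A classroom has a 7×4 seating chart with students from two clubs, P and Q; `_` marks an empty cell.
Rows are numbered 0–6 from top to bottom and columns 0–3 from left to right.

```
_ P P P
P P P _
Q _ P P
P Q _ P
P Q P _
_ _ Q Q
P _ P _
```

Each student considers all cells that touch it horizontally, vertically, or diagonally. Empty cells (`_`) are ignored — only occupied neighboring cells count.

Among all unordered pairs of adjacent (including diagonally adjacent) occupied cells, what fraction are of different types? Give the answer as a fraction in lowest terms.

Scan each occupied cell's neighbors to the right and below (and the two forward diagonals) so each pair is counted once.
Row 0: P(0,1)–P(0,2)= P(0,1)–P(1,1)= P(0,1)–P(1,2)= P(0,1)–P(1,0)= P(0,2)–P(0,3)= P(0,2)–P(1,2)= P(0,2)–P(1,1)= P(0,3)–P(1,2)=  → 0/8 unlike.
Row 1: P(1,0)–P(1,1)= P(1,0)–Q(2,0)≠ P(1,1)–P(1,2)= P(1,1)–P(2,2)= P(1,1)–Q(2,0)≠ P(1,2)–P(2,2)= P(1,2)–P(2,3)=  → 2/7 unlike.
Row 2: Q(2,0)–P(3,0)≠ Q(2,0)–Q(3,1)= P(2,2)–P(2,3)= P(2,2)–P(3,3)= P(2,2)–Q(3,1)≠ P(2,3)–P(3,3)=  → 2/6 unlike.
Row 3: P(3,0)–Q(3,1)≠ P(3,0)–P(4,0)= P(3,0)–Q(4,1)≠ Q(3,1)–Q(4,1)= Q(3,1)–P(4,2)≠ Q(3,1)–P(4,0)≠ P(3,3)–P(4,2)=  → 4/7 unlike.
Row 4: P(4,0)–Q(4,1)≠ Q(4,1)–P(4,2)≠ Q(4,1)–Q(5,2)= P(4,2)–Q(5,2)≠ P(4,2)–Q(5,3)≠  → 4/5 unlike.
Row 5: Q(5,2)–Q(5,3)= Q(5,2)–P(6,2)≠ Q(5,3)–P(6,2)≠  → 2/3 unlike.
Total adjacent occupied pairs: 36; unlike-type pairs: 14.
14/36 reduces to 7/18.

7/18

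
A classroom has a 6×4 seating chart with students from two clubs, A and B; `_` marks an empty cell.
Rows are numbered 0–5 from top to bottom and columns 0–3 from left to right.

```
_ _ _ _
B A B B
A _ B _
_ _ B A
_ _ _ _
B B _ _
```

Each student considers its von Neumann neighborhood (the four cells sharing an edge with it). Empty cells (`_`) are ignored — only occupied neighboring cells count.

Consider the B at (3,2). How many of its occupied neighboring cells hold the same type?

1

Occupied neighbors of (3,2): (2,2)=B, (3,3)=A.
Same type (B): 1 of 2.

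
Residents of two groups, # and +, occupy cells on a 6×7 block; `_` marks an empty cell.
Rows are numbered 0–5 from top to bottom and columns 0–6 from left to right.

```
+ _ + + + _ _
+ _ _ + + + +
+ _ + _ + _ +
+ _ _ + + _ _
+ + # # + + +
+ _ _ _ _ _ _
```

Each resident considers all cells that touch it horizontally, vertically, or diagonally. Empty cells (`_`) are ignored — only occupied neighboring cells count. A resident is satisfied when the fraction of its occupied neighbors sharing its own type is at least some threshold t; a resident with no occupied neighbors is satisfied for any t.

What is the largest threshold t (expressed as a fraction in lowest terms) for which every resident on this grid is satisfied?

Row 0: (0,0)+ 1/1 · (0,2)+ 2/2 · (0,3)+ 4/4 · (0,4)+ 4/4
Row 1: (1,0)+ 2/2 · (1,3)+ 6/6 · (1,4)+ 5/5 · (1,5)+ 5/5 · (1,6)+ 2/2
Row 2: (2,0)+ 2/2 · (2,2)+ 2/2 · (2,4)+ 5/5 · (2,6)+ 2/2
Row 3: (3,0)+ 3/3 · (3,3)+ 4/6 · (3,4)+ 4/5
Row 4: (4,0)+ 3/3 · (4,1)+ 3/4 · (4,2)# 1/3 · (4,3)# 1/4 · (4,4)+ 3/4 · (4,5)+ 3/3 · (4,6)+ 1/1
Row 5: (5,0)+ 2/2
The smallest same-type fraction is 1/4 at (4,3), which reduces to 1/4. Any threshold above that leaves this resident unsatisfied.

1/4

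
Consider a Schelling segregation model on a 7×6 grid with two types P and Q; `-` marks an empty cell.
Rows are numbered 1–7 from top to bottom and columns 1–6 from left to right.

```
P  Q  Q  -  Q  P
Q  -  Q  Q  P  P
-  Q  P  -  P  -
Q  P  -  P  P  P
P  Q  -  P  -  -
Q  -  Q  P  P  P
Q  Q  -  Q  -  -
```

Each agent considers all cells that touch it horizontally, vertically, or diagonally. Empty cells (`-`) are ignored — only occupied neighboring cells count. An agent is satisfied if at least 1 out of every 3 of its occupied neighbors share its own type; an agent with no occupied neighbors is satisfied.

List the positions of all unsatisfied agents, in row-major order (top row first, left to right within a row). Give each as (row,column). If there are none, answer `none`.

(1,1)P 0/2 ✗
(1,2)Q 3/4 ✓
(1,3)Q 3/3 ✓
(1,5)Q 1/4 ✗
(1,6)P 2/3 ✓
(2,1)Q 2/3 ✓
(2,3)Q 4/5 ✓
(2,4)Q 3/6 ✓
(2,5)P 3/5 ✓
(2,6)P 3/4 ✓
(3,2)Q 3/5 ✓
(3,3)P 2/5 ✓
(3,5)P 5/6 ✓
(4,1)Q 2/4 ✓
(4,2)P 2/5 ✓
(4,4)P 4/4 ✓
(4,5)P 4/4 ✓
(4,6)P 2/2 ✓
(5,1)P 1/4 ✗
(5,2)Q 3/5 ✓
(5,4)P 4/5 ✓
(6,1)Q 3/4 ✓
(6,3)Q 3/5 ✓
(6,4)P 2/4 ✓
(6,5)P 3/4 ✓
(6,6)P 1/1 ✓
(7,1)Q 2/2 ✓
(7,2)Q 3/3 ✓
(7,4)Q 1/3 ✓

(1,1), (1,5), (5,1)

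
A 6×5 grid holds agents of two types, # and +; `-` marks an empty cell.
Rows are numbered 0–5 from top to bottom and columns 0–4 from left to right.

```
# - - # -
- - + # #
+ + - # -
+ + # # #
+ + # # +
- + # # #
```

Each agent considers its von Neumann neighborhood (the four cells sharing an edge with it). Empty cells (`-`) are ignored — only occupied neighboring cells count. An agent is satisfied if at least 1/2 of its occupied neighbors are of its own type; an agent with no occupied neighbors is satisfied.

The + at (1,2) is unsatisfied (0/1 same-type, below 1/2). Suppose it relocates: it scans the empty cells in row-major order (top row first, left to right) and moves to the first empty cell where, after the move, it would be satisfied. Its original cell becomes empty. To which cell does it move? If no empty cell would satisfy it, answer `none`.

Vacating (1,2). Empty cells in order:
  (0,1): 0/1 same-type → still unsatisfied.
  (0,2): 0/1 same-type → still unsatisfied.
  (0,4): 0/2 same-type → still unsatisfied.
  (1,0): 1/2 same-type → satisfied — stop here.

(1,0)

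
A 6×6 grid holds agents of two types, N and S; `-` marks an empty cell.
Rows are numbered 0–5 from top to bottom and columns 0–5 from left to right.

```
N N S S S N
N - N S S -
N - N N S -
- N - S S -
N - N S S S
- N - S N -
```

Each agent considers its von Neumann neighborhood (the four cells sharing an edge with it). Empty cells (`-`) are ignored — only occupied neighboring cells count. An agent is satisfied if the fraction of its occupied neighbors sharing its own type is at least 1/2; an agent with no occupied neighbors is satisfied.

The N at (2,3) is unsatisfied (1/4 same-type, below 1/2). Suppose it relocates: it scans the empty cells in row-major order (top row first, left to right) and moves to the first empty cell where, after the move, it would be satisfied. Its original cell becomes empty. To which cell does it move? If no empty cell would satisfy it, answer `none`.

Vacating (2,3). Empty cells in order:
  (1,1): 3/3 same-type → satisfied — stop here.

(1,1)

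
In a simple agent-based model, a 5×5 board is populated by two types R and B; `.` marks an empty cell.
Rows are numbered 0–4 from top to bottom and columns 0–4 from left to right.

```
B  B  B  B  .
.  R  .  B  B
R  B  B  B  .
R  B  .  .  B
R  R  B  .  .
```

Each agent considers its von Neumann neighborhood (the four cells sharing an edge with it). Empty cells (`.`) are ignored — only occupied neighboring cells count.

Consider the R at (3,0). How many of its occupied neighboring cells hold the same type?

2

Occupied neighbors of (3,0): (2,0)=R, (4,0)=R, (3,1)=B.
Same type (R): 2 of 3.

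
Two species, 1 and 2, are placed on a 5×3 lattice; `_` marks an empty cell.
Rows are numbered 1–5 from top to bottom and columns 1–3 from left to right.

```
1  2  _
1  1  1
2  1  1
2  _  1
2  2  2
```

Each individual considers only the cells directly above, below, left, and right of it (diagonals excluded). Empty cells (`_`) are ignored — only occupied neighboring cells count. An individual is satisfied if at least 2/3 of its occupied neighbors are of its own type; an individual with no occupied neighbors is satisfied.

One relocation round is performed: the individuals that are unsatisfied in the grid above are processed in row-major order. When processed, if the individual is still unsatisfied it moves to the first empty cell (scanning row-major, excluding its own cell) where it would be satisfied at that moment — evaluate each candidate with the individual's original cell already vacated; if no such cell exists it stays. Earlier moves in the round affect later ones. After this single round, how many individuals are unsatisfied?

5

Initially unsatisfied (in order): (1,1), (1,2), (3,1), (4,3), (5,3).
  (1,1): no empty cell satisfies it; stays.
  (1,2): no empty cell satisfies it; stays.
  (3,1): no empty cell satisfies it; stays.
  (4,3): no empty cell satisfies it; stays.
  (5,3): no empty cell satisfies it; stays.
Resulting grid:
1 2 _
1 1 1
2 1 1
2 _ 1
2 2 2
Unsatisfied now: (1,1), (1,2), (3,1), (4,3), (5,3).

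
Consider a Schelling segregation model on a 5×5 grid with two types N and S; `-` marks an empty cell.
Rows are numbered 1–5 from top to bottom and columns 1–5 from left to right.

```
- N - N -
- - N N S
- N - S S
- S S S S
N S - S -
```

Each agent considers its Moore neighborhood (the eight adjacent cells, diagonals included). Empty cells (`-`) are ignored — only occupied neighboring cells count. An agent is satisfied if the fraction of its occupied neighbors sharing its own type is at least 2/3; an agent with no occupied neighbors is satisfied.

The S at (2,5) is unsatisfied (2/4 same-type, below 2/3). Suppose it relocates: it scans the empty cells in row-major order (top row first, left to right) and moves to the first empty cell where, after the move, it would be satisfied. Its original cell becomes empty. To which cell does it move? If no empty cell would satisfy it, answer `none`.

(5,3)

Vacating (2,5). Empty cells in order:
  (1,1): 0/1 same-type → still unsatisfied.
  (1,3): 0/4 same-type → still unsatisfied.
  (1,5): 0/2 same-type → still unsatisfied.
  (2,1): 0/2 same-type → still unsatisfied.
  (2,2): 0/3 same-type → still unsatisfied.
  (3,1): 1/2 same-type → still unsatisfied.
  (3,3): 4/7 same-type → still unsatisfied.
  (4,1): 2/4 same-type → still unsatisfied.
  (5,3): 5/5 same-type → satisfied — stop here.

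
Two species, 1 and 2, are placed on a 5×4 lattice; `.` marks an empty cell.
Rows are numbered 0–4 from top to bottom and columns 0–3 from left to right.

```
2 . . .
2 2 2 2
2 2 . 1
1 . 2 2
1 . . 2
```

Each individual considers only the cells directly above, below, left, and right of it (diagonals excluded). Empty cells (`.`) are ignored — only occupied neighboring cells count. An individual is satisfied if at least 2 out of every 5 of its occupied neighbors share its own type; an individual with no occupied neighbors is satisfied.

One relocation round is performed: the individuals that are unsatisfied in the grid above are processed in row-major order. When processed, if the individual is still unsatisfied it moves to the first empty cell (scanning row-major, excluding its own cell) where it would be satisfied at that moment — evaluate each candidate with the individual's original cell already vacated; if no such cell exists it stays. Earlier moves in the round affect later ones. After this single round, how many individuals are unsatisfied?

Initially unsatisfied (in order): (2,3).
  (2,3) → (4,1).
Resulting grid:
2 . . .
2 2 2 2
2 2 . .
1 . 2 2
1 1 . 2
All satisfied now.

0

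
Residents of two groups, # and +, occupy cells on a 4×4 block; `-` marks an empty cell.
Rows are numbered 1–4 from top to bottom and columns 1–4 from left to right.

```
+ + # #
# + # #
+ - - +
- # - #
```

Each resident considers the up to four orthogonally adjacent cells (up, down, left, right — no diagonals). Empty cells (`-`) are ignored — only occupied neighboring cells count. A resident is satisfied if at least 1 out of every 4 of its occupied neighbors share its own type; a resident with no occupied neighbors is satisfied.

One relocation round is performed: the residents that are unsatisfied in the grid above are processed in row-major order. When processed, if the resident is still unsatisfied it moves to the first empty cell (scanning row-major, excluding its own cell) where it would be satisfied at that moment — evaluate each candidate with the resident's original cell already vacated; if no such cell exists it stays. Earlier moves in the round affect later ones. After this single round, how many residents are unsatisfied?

0

Initially unsatisfied (in order): (2,1), (3,1), (3,4), (4,4).
  (2,1) → (3,2).
  (3,1) → (2,1).
  (3,4) → (3,1).
  (4,4): now satisfied by earlier moves; stays.
Resulting grid:
+ + # #
+ + # #
+ # - -
- # - #
All satisfied now.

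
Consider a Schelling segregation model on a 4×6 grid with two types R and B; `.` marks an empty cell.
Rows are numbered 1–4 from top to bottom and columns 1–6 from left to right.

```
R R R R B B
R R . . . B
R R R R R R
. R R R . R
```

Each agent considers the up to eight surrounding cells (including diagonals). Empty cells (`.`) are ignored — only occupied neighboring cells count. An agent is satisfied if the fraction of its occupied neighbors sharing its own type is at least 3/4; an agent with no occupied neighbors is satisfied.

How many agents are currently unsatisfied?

4

Row 1: (1,1)R 3/3 satisfied · (1,2)R 4/4 satisfied · (1,3)R 3/3 satisfied · (1,4)R 1/2 not · (1,5)B 2/3 not · (1,6)B 2/2 satisfied
Row 2: (2,1)R 5/5 satisfied · (2,2)R 7/7 satisfied · (2,6)B 2/4 not
Row 3: (3,1)R 4/4 satisfied · (3,2)R 6/6 satisfied · (3,3)R 6/6 satisfied · (3,4)R 4/4 satisfied · (3,5)R 4/5 satisfied · (3,6)R 2/3 not
Row 4: (4,2)R 4/4 satisfied · (4,3)R 5/5 satisfied · (4,4)R 4/4 satisfied · (4,6)R 2/2 satisfied
Unsatisfied: (1,4), (1,5), (2,6), (3,6) — 4 in total.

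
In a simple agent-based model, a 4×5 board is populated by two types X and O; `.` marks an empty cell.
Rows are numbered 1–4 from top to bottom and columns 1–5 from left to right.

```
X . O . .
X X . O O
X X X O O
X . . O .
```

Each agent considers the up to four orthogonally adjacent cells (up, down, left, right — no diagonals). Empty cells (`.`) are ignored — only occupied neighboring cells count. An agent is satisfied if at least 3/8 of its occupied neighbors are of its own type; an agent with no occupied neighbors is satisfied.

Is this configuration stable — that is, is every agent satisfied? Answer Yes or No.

Yes

Row 1: (1,1)X 1/1 ok · (1,3)O 0/0 ok
Row 2: (2,1)X 3/3 ok · (2,2)X 2/2 ok · (2,4)O 2/2 ok · (2,5)O 2/2 ok
Row 3: (3,1)X 3/3 ok · (3,2)X 3/3 ok · (3,3)X 1/2 ok · (3,4)O 3/4 ok · (3,5)O 2/2 ok
Row 4: (4,1)X 1/1 ok · (4,4)O 1/1 ok
All meet the threshold, so the configuration is stable.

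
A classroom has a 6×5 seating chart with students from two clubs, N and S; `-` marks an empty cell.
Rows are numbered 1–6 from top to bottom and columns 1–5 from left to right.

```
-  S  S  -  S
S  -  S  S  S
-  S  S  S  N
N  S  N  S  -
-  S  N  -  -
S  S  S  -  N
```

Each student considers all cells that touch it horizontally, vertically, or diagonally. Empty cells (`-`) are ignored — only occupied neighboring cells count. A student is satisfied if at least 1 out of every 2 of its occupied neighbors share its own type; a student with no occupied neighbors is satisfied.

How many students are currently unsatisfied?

5

(1,2)S 3/3 ✓
(1,3)S 3/3 ✓
(1,5)S 2/2 ✓
(2,1)S 2/2 ✓
(2,3)S 6/6 ✓
(2,4)S 6/7 ✓
(2,5)S 3/4 ✓
(3,2)S 4/6 ✓
(3,3)S 6/7 ✓
(3,4)S 5/7 ✓
(3,5)N 0/4 ✗
(4,1)N 0/3 ✗
(4,2)S 3/6 ✓
(4,3)N 1/7 ✗
(4,4)S 2/5 ✗
(5,2)S 4/7 ✓
(5,3)N 1/6 ✗
(6,1)S 2/2 ✓
(6,2)S 3/4 ✓
(6,3)S 2/3 ✓
(6,5)N 0/0 ✓
Unsatisfied: (3,5), (4,1), (4,3), (4,4), (5,3) — 5 in total.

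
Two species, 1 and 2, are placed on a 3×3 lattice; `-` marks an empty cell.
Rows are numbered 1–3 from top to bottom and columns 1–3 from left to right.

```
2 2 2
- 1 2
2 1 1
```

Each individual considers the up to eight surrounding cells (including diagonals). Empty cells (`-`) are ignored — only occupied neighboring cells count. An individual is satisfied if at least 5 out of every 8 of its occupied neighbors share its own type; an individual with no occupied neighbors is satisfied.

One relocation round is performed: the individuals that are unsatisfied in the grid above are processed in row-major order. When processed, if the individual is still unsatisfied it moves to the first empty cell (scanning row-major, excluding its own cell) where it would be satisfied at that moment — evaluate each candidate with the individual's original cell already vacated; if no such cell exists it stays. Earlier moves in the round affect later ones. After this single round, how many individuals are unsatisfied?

5

Initially unsatisfied (in order): (1,1), (2,2), (2,3), (3,1), (3,2).
  (1,1): no empty cell satisfies it; stays.
  (2,2): no empty cell satisfies it; stays.
  (2,3): no empty cell satisfies it; stays.
  (3,1): no empty cell satisfies it; stays.
  (3,2): no empty cell satisfies it; stays.
Resulting grid:
2 2 2
- 1 2
2 1 1
Unsatisfied now: (1,1), (2,2), (2,3), (3,1), (3,2).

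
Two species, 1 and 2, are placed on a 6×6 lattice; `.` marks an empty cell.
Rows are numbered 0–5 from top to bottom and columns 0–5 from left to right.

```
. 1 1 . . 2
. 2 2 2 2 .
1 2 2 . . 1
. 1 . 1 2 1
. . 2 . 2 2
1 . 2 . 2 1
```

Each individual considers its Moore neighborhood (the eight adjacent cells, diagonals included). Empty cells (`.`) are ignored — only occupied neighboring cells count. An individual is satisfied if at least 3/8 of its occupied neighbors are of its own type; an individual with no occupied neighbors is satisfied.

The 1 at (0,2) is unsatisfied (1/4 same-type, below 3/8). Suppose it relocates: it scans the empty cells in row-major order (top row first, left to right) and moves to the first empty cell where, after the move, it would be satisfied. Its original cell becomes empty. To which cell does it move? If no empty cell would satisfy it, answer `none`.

Vacating (0,2). Empty cells in order:
  (0,0): 1/2 same-type → satisfied — stop here.

(0,0)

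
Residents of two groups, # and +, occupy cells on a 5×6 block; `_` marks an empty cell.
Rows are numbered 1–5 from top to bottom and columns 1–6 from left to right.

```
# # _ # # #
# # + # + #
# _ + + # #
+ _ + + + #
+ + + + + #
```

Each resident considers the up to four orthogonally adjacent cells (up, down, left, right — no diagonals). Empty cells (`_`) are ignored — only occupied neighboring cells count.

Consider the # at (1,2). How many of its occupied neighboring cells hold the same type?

2

Occupied neighbors of (1,2): (2,2)=#, (1,1)=#.
Same type (#): 2 of 2.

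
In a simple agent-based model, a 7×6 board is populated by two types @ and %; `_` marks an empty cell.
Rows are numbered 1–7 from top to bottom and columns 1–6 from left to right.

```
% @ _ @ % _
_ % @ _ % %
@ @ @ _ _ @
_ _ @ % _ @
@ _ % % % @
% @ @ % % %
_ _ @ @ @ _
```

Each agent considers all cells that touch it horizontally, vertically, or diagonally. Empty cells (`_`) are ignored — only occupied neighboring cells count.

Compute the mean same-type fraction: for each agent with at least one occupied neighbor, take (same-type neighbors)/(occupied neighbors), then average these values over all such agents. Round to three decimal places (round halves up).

0.511

Row 1: (1,1)% 1/2 · (1,2)@ 1/3 · (1,4)@ 1/3 · (1,5)% 2/3
Row 2: (2,2)% 1/6 · (2,3)@ 4/5 · (2,5)% 2/4 · (2,6)% 2/3
Row 3: (3,1)@ 1/2 · (3,2)@ 4/5 · (3,3)@ 3/5 · (3,6)@ 1/3
Row 4: (4,3)@ 2/5 · (4,4)% 3/5 · (4,6)@ 2/3
Row 5: (5,1)@ 1/2 · (5,3)% 3/6 · (5,4)% 5/7 · (5,5)% 5/7 · (5,6)@ 1/4
Row 6: (6,1)% 0/2 · (6,2)@ 3/5 · (6,3)@ 3/6 · (6,4)% 4/8 · (6,5)% 4/7 · (6,6)% 2/4
Row 7: (7,3)@ 3/4 · (7,4)@ 3/5 · (7,5)@ 1/4
Sum over 29 agents: 1/2 + 1/3 + 1/3 + 2/3 + 1/6 + 4/5 + 2/4 + 2/3 + 1/2 + 4/5 + 3/5 + 1/3 + 2/5 + 3/5 + 2/3 + 1/2 + 3/6 + 5/7 + 5/7 + 1/4 + 0/2 + 3/5 + 3/6 + 4/8 + 4/7 + 2/4 + 3/4 + 3/5 + 1/4 = 889/60; mean = 889/60 ÷ 29 = 889/1740 = 0.510919… → 0.511.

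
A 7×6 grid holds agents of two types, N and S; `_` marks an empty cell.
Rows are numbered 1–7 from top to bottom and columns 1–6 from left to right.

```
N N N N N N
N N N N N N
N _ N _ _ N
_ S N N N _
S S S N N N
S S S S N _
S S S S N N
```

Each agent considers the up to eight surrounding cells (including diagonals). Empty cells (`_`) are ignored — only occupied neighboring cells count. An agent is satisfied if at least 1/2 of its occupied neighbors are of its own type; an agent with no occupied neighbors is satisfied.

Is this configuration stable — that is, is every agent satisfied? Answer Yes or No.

Yes

(1,1)N 3/3 satisfied
(1,2)N 5/5 satisfied
(1,3)N 5/5 satisfied
(1,4)N 5/5 satisfied
(1,5)N 5/5 satisfied
(1,6)N 3/3 satisfied
(2,1)N 4/4 satisfied
(2,2)N 7/7 satisfied
(2,3)N 6/6 satisfied
(2,4)N 6/6 satisfied
(2,5)N 6/6 satisfied
(2,6)N 4/4 satisfied
(3,1)N 2/3 satisfied
(3,3)N 5/6 satisfied
(3,6)N 3/3 satisfied
(4,2)S 3/6 satisfied
(4,3)N 3/6 satisfied
(4,4)N 5/6 satisfied
(4,5)N 5/5 satisfied
(5,1)S 4/4 satisfied
(5,2)S 6/7 satisfied
(5,3)S 5/8 satisfied
(5,4)N 5/8 satisfied
(5,5)N 5/6 satisfied
(5,6)N 3/3 satisfied
(6,1)S 5/5 satisfied
(6,2)S 8/8 satisfied
(6,3)S 7/8 satisfied
(6,4)S 4/8 satisfied
(6,5)N 5/7 satisfied
(7,1)S 3/3 satisfied
(7,2)S 5/5 satisfied
(7,3)S 5/5 satisfied
(7,4)S 3/5 satisfied
(7,5)N 2/4 satisfied
(7,6)N 2/2 satisfied
All meet the threshold, so the configuration is stable.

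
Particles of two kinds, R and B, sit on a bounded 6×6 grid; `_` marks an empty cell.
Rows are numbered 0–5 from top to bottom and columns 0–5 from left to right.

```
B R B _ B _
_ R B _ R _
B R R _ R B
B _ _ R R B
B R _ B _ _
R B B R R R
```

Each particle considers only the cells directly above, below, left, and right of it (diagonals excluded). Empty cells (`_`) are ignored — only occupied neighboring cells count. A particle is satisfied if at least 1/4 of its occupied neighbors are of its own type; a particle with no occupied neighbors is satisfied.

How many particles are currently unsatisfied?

5

(0,0)B 0/1 ✗
(0,1)R 1/3 ✓
(0,2)B 1/2 ✓
(0,4)B 0/1 ✗
(1,1)R 2/3 ✓
(1,2)B 1/3 ✓
(1,4)R 1/2 ✓
(2,0)B 1/2 ✓
(2,1)R 2/3 ✓
(2,2)R 1/2 ✓
(2,4)R 2/3 ✓
(2,5)B 1/2 ✓
(3,0)B 2/2 ✓
(3,3)R 1/2 ✓
(3,4)R 2/3 ✓
(3,5)B 1/2 ✓
(4,0)B 1/3 ✓
(4,1)R 0/2 ✗
(4,3)B 0/2 ✗
(5,0)R 0/2 ✗
(5,1)B 1/3 ✓
(5,2)B 1/2 ✓
(5,3)R 1/3 ✓
(5,4)R 2/2 ✓
(5,5)R 1/1 ✓
Unsatisfied: (0,0), (0,4), (4,1), (4,3), (5,0) — 5 in total.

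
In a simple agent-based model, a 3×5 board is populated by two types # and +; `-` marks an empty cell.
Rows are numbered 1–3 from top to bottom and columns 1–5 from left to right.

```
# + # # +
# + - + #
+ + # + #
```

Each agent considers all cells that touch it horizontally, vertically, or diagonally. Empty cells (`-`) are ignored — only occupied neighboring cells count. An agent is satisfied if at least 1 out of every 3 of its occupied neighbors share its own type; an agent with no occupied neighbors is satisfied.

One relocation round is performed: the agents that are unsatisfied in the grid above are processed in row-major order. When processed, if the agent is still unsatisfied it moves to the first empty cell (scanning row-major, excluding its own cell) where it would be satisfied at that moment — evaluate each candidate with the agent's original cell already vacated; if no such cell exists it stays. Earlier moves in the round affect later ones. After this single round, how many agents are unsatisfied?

0

Initially unsatisfied (in order): (1,2), (1,3), (2,1), (2,4), (3,3), (3,4).
  (1,2) → (2,3).
  (1,3) → (1,2).
  (2,1): now satisfied by earlier moves; stays.
  (2,4): now satisfied by earlier moves; stays.
  (3,3) → (1,3).
  (3,4): now satisfied by earlier moves; stays.
Resulting grid:
# # # # +
# + + + #
+ + - + #
All satisfied now.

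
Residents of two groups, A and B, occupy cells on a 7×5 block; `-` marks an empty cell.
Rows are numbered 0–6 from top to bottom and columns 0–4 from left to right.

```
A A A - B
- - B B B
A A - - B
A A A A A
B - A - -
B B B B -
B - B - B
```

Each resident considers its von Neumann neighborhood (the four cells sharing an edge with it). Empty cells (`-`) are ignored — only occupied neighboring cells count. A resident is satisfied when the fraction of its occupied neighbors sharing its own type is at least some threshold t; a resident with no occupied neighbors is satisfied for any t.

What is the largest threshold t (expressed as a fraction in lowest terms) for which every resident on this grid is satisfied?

1/2

(0,0)A 1/1
(0,1)A 2/2
(0,2)A 1/2
(0,4)B 1/1
(1,2)B 1/2
(1,3)B 2/2
(1,4)B 3/3
(2,0)A 2/2
(2,1)A 2/2
(2,4)B 1/2
(3,0)A 2/3
(3,1)A 3/3
(3,2)A 3/3
(3,3)A 2/2
(3,4)A 1/2
(4,0)B 1/2
(4,2)A 1/2
(5,0)B 3/3
(5,1)B 2/2
(5,2)B 3/4
(5,3)B 1/1
(6,0)B 1/1
(6,2)B 1/1
(6,4)B — no occupied neighbors
The smallest same-type fraction is 1/2 at (0,2), which reduces to 1/2. Any threshold above that leaves this resident unsatisfied.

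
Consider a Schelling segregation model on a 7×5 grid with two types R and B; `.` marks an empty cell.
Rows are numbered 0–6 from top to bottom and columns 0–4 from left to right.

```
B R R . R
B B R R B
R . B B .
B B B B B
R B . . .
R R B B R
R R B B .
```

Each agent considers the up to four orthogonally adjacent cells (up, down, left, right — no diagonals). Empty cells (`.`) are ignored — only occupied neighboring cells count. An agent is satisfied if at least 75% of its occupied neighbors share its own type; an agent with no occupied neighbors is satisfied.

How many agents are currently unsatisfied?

(0,0)B 1/2 not
(0,1)R 1/3 not
(0,2)R 2/2 satisfied
(0,4)R 0/1 not
(1,0)B 2/3 not
(1,1)B 1/3 not
(1,2)R 2/4 not
(1,3)R 1/3 not
(1,4)B 0/2 not
(2,0)R 0/2 not
(2,2)B 2/3 not
(2,3)B 2/3 not
(3,0)B 1/3 not
(3,1)B 3/3 satisfied
(3,2)B 3/3 satisfied
(3,3)B 3/3 satisfied
(3,4)B 1/1 satisfied
(4,0)R 1/3 not
(4,1)B 1/3 not
(5,0)R 3/3 satisfied
(5,1)R 2/4 not
(5,2)B 2/3 not
(5,3)B 2/3 not
(5,4)R 0/1 not
(6,0)R 2/2 satisfied
(6,1)R 2/3 not
(6,2)B 2/3 not
(6,3)B 2/2 satisfied
Unsatisfied: (0,0), (0,1), (0,4), (1,0), (1,1), (1,2), (1,3), (1,4), (2,0), (2,2), (2,3), (3,0), (4,0), (4,1), (5,1), (5,2), (5,3), (5,4), (6,1), (6,2) — 20 in total.

20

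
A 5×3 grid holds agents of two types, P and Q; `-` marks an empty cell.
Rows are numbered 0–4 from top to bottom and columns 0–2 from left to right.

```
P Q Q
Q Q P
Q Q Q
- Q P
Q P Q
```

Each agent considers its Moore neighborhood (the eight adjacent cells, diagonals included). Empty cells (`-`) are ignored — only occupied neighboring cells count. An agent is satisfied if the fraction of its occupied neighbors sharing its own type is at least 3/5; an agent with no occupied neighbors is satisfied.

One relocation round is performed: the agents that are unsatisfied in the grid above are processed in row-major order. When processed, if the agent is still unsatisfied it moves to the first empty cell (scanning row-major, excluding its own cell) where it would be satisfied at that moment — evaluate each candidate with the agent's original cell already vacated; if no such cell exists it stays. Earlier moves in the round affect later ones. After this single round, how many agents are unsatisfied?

4

Initially unsatisfied (in order): (0,0), (1,2), (3,2), (4,0), (4,1), (4,2).
  (0,0): no empty cell satisfies it; stays.
  (1,2): no empty cell satisfies it; stays.
  (3,2): no empty cell satisfies it; stays.
  (4,0) → (3,0).
  (4,1): no empty cell satisfies it; stays.
  (4,2) → (4,0).
Resulting grid:
P Q Q
Q Q P
Q Q Q
Q Q P
Q P -
Unsatisfied now: (0,0), (1,2), (3,2), (4,1).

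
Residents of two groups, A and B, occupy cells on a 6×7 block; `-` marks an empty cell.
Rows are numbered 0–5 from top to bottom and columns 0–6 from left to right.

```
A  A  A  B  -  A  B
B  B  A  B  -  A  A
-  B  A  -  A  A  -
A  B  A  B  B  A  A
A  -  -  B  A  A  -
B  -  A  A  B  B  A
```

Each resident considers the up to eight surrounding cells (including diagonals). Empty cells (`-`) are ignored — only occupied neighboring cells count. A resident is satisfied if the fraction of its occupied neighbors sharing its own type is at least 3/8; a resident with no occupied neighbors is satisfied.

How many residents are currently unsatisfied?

14

(0,0)A 1/3 unhappy
(0,1)A 3/5 ok
(0,2)A 2/5 ok
(0,3)B 1/3 unhappy
(0,5)A 2/3 ok
(0,6)B 0/3 unhappy
(1,0)B 2/4 ok
(1,1)B 2/7 unhappy
(1,2)A 3/7 ok
(1,3)B 1/5 unhappy
(1,5)A 4/5 ok
(1,6)A 3/4 ok
(2,1)B 3/7 ok
(2,2)A 2/7 unhappy
(2,4)A 3/6 ok
(2,5)A 5/6 ok
(3,0)A 1/3 unhappy
(3,1)B 1/5 unhappy
(3,2)A 1/5 unhappy
(3,3)B 2/6 unhappy
(3,4)B 2/7 unhappy
(3,5)A 5/6 ok
(3,6)A 3/3 ok
(4,0)A 1/3 unhappy
(4,3)B 3/7 ok
(4,4)A 3/8 ok
(4,5)A 4/7 ok
(5,0)B 0/1 unhappy
(5,2)A 1/2 ok
(5,3)A 2/4 ok
(5,4)B 2/5 ok
(5,5)B 1/4 unhappy
(5,6)A 1/2 ok
Unsatisfied: (0,0), (0,3), (0,6), (1,1), (1,3), (2,2), (3,0), (3,1), (3,2), (3,3), (3,4), (4,0), (5,0), (5,5) — 14 in total.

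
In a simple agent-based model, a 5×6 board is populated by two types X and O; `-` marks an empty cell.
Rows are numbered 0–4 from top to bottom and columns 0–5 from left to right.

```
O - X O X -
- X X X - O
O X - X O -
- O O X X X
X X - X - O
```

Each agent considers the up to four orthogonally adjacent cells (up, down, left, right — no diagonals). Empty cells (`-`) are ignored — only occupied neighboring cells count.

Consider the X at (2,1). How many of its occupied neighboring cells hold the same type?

Occupied neighbors of (2,1): (1,1)=X, (3,1)=O, (2,0)=O.
Same type (X): 1 of 3.

1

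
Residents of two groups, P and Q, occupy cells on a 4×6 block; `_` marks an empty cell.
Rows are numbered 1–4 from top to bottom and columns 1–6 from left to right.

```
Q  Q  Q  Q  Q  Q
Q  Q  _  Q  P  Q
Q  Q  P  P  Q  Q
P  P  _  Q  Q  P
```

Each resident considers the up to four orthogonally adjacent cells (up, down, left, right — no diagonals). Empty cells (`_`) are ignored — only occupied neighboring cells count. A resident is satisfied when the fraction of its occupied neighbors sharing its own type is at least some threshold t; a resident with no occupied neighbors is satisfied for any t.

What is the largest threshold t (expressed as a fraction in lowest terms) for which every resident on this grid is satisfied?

Row 1: (1,1)Q 2/2 · (1,2)Q 3/3 · (1,3)Q 2/2 · (1,4)Q 3/3 · (1,5)Q 2/3 · (1,6)Q 2/2
Row 2: (2,1)Q 3/3 · (2,2)Q 3/3 · (2,4)Q 1/3 · (2,5)P 0/4 · (2,6)Q 2/3
Row 3: (3,1)Q 2/3 · (3,2)Q 2/4 · (3,3)P 1/2 · (3,4)P 1/4 · (3,5)Q 2/4 · (3,6)Q 2/3
Row 4: (4,1)P 1/2 · (4,2)P 1/2 · (4,4)Q 1/2 · (4,5)Q 2/3 · (4,6)P 0/2
The smallest same-type fraction is 0/4 at (2,5), which reduces to 0/1. Any threshold above that leaves this resident unsatisfied.

0/1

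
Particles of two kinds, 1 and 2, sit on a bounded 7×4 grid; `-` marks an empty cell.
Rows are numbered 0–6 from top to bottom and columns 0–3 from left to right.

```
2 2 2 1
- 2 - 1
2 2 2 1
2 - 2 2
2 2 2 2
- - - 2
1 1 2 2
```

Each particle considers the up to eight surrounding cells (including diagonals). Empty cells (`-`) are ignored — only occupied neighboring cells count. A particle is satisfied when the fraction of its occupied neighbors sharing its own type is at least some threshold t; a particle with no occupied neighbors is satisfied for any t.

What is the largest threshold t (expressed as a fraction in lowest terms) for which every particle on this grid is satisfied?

1/4

(0,0)2 2/2
(0,1)2 3/3
(0,2)2 2/4
(0,3)1 1/2
(1,1)2 6/6
(1,3)1 2/4
(2,0)2 3/3
(2,1)2 5/5
(2,2)2 4/6
(2,3)1 1/4
(3,0)2 4/4
(3,2)2 6/7
(3,3)2 4/5
(4,0)2 2/2
(4,1)2 4/4
(4,2)2 5/5
(4,3)2 4/4
(5,3)2 4/4
(6,0)1 1/1
(6,1)1 1/2
(6,2)2 2/3
(6,3)2 2/2
The smallest same-type fraction is 1/4 at (2,3), which reduces to 1/4. Any threshold above that leaves this particle unsatisfied.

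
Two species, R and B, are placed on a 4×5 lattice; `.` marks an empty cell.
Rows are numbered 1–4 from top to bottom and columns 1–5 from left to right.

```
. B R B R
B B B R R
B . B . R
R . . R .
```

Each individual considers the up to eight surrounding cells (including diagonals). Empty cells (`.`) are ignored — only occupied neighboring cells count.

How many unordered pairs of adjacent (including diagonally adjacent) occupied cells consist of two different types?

Scan each occupied cell's neighbors to the right and below (and the two forward diagonals) so each pair is counted once.
Row 1: B(1,2)–R(1,3)≠ B(1,2)–B(2,2)= B(1,2)–B(2,3)= B(1,2)–B(2,1)= R(1,3)–B(1,4)≠ R(1,3)–B(2,3)≠ R(1,3)–R(2,4)= R(1,3)–B(2,2)≠ B(1,4)–R(1,5)≠ B(1,4)–R(2,4)≠ B(1,4)–R(2,5)≠ B(1,4)–B(2,3)= R(1,5)–R(2,5)= R(1,5)–R(2,4)=  → 7/14 unlike.
Row 2: B(2,1)–B(2,2)= B(2,1)–B(3,1)= B(2,2)–B(2,3)= B(2,2)–B(3,3)= B(2,2)–B(3,1)= B(2,3)–R(2,4)≠ B(2,3)–B(3,3)= R(2,4)–R(2,5)= R(2,4)–R(3,5)= R(2,4)–B(3,3)≠ R(2,5)–R(3,5)=  → 2/11 unlike.
Row 3: B(3,1)–R(4,1)≠ B(3,3)–R(4,4)≠ R(3,5)–R(4,4)=  → 2/3 unlike.
Total adjacent occupied pairs: 28; unlike-type pairs: 11.

11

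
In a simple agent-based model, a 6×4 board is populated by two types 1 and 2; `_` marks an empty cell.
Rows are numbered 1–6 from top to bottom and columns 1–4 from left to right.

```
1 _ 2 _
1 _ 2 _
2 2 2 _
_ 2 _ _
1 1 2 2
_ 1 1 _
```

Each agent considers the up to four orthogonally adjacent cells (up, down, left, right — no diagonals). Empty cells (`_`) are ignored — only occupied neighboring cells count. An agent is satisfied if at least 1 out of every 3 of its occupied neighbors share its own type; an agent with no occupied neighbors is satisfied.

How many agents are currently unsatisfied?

Row 1: (1,1)1 1/1 ✓ · (1,3)2 1/1 ✓
Row 2: (2,1)1 1/2 ✓ · (2,3)2 2/2 ✓
Row 3: (3,1)2 1/2 ✓ · (3,2)2 3/3 ✓ · (3,3)2 2/2 ✓
Row 4: (4,2)2 1/2 ✓
Row 5: (5,1)1 1/1 ✓ · (5,2)1 2/4 ✓ · (5,3)2 1/3 ✓ · (5,4)2 1/1 ✓
Row 6: (6,2)1 2/2 ✓ · (6,3)1 1/2 ✓
Every one meets the threshold.

0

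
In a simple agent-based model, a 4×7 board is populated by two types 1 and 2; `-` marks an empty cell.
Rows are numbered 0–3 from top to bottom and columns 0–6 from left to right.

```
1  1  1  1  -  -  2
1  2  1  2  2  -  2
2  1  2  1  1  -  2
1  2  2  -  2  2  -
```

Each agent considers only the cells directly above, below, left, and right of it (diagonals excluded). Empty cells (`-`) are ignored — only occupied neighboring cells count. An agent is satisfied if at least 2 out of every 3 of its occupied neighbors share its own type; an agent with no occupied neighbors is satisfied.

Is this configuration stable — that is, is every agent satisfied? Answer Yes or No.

No

Row 0: (0,0)1 2/2 ✓ · (0,1)1 2/3 ✓ · (0,2)1 3/3 ✓ · (0,3)1 1/2 ✗ · (0,6)2 1/1 ✓
Row 1: (1,0)1 1/3 ✗ · (1,1)2 0/4 ✗ · (1,2)1 1/4 ✗ · (1,3)2 1/4 ✗ · (1,4)2 1/2 ✗ · (1,6)2 2/2 ✓
Row 2: (2,0)2 0/3 ✗ · (2,1)1 0/4 ✗ · (2,2)2 1/4 ✗ · (2,3)1 1/3 ✗ · (2,4)1 1/3 ✗ · (2,6)2 1/1 ✓
Row 3: (3,0)1 0/2 ✗ · (3,1)2 1/3 ✗ · (3,2)2 2/2 ✓ · (3,4)2 1/2 ✗ · (3,5)2 1/1 ✓
For instance (0,3) has only 1/2 same-type neighbors, below 2/3.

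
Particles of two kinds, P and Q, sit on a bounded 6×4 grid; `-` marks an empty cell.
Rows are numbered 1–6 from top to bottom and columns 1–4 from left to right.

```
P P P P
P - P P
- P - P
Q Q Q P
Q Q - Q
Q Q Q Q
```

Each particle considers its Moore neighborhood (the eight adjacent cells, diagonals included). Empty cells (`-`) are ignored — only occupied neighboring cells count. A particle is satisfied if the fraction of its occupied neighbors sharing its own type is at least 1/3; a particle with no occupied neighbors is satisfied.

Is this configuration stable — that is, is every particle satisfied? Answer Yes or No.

Yes

Row 1: (1,1)P 2/2 ✓ · (1,2)P 4/4 ✓ · (1,3)P 4/4 ✓ · (1,4)P 3/3 ✓
Row 2: (2,1)P 3/3 ✓ · (2,3)P 6/6 ✓ · (2,4)P 4/4 ✓
Row 3: (3,2)P 2/5 ✓ · (3,4)P 3/4 ✓
Row 4: (4,1)Q 3/4 ✓ · (4,2)Q 4/5 ✓ · (4,3)Q 3/6 ✓ · (4,4)P 1/3 ✓
Row 5: (5,1)Q 5/5 ✓ · (5,2)Q 7/7 ✓ · (5,4)Q 3/4 ✓
Row 6: (6,1)Q 3/3 ✓ · (6,2)Q 4/4 ✓ · (6,3)Q 4/4 ✓ · (6,4)Q 2/2 ✓
All meet the threshold, so the configuration is stable.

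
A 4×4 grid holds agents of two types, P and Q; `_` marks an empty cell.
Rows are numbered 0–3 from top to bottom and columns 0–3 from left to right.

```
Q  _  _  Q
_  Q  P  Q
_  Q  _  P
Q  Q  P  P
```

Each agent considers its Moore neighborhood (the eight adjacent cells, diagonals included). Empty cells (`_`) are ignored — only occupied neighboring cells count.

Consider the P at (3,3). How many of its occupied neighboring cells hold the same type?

2

Occupied neighbors of (3,3): (2,3)=P, (3,2)=P.
Same type (P): 2 of 2.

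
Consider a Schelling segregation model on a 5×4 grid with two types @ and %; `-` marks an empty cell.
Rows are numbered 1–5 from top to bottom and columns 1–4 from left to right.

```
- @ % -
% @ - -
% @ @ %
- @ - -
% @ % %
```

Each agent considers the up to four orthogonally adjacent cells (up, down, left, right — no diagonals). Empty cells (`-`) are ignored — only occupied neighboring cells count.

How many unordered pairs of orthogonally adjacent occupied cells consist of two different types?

6

Scan each occupied cell's neighbors to the right and below so each pair is counted once.
Row 1: @(1,2)–%(1,3)≠ @(1,2)–@(2,2)=  → 1/2 unlike.
Row 2: %(2,1)–@(2,2)≠ %(2,1)–%(3,1)= @(2,2)–@(3,2)=  → 1/3 unlike.
Row 3: %(3,1)–@(3,2)≠ @(3,2)–@(3,3)= @(3,2)–@(4,2)= @(3,3)–%(3,4)≠  → 2/4 unlike.
Row 4: @(4,2)–@(5,2)=  → 0/1 unlike.
Row 5: %(5,1)–@(5,2)≠ @(5,2)–%(5,3)≠ %(5,3)–%(5,4)=  → 2/3 unlike.
Total adjacent occupied pairs: 13; unlike-type pairs: 6.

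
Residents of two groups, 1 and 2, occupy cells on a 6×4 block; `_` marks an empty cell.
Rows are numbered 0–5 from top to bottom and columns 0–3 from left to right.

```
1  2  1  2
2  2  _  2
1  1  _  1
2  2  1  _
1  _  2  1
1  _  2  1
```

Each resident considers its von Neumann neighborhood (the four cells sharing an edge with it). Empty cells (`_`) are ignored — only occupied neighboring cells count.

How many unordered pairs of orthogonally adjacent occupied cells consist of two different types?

Scan each occupied cell's neighbors to the right and below so each pair is counted once.
From row 0: 4 unlike of 6 pairs (running 4/6).
From row 1: 3 unlike of 4 pairs (running 7/10).
From row 2: 2 unlike of 3 pairs (running 9/13).
From row 3: 3 unlike of 4 pairs (running 12/17).
From row 4: 1 unlike of 4 pairs (running 13/21).
From row 5: 1 unlike of 1 pairs (running 14/22).
Total adjacent occupied pairs: 22; unlike-type pairs: 14.

14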